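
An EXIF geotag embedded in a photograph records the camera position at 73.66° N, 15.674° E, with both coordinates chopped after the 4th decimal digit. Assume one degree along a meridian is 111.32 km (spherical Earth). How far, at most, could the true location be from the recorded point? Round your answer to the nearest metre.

Truncating at 4 decimal places can drop up to a full unit in the last place, so each coordinate may be off by as much as 0.0001°.
Latitude error → 0.0001 × 111320 = 11.132 m along the meridian.
East–west component at 73.66°: 0.0001° × 111320 × cos 73.66° ≈ 0.0001 × 31318.4 ≈ 3.13184 m.
Combining orthogonally: (11.132² + 3.13184²)^½ ≈ 11.5642 m.

12 metres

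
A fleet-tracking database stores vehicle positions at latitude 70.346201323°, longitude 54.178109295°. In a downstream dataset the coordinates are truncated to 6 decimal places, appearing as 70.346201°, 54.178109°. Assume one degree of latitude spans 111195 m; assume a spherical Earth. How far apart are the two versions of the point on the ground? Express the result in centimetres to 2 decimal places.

The latitude changed by +0.000000323° and the longitude by +0.000000295°.
N–S: 0.000000323° × 111195 m/° = 0.035916 m.
E–W at 70.3462°: 0.000000295° × 111195 × cos 70.3462° = 0.000000295 × 111195 × 0.3363 ≈ 0.0110327 m.
Hypotenuse of the two orthogonal shifts: √(0.035916² + 0.0110327²) = 0.0375723 m.
That is 0.0375723 m = 3.7572 cm.

3.76 centimetres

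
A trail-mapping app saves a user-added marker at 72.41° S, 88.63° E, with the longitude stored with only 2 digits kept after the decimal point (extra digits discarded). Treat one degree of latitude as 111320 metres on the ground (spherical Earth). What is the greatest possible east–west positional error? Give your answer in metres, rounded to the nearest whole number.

336 metres

Truncating at 2 decimal places can drop up to a full unit in the last place, so the longitude may be off by as much as 0.01°.
At latitude 72.41° a degree of longitude spans 111320 m × cos 72.41° = 111320 × 0.3022 ≈ 33641.3 m.
So at most 0.01° × 33641.3 ≈ 336.413 m east–west.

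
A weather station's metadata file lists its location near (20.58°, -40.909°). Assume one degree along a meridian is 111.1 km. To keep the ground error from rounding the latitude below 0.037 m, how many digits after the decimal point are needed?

One degree of latitude covers 111100 m.
Rounding to N decimal places gives at most 0.5 × 10⁻ᴺ degrees of error, i.e. 0.5 × 10⁻ᴺ × 111100 m.
Need 0.5 × 111100 × 10⁻ᴺ ≤ 0.037 → 10⁻ᴺ ≤ 6.661e-07, so N ≥ 6.18.
N = 6 would give 0.0555 m (too coarse); N = 7 gives 0.00556 m ≤ 0.037 m.

7 decimal places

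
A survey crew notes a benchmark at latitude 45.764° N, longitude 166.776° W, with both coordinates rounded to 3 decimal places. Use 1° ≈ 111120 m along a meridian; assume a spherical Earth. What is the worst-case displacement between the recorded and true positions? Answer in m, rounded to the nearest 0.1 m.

Rounding to 3 decimal places leaves each coordinate within ±0.0005° of the true value.
Latitude error → 0.0005 × 111120 = 55.56 m along the meridian.
Longitude error → 0.0005 × 111120 × cos 45.764° = 0.0005 × 111120 × 0.6976 ≈ 38.7595 m.
Worst case both components are at the extreme and orthogonal: √(55.56² + 38.7595²) ≈ 67.7437 m.

67.7 m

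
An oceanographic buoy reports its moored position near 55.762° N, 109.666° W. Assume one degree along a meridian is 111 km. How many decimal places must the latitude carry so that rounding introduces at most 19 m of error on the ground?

4 decimal places

One degree of latitude covers 111000 m.
Rounding to N decimal places gives at most 0.5 × 10⁻ᴺ degrees of error, i.e. 0.5 × 10⁻ᴺ × 111000 m.
Need 0.5 × 111000 × 10⁻ᴺ ≤ 19 → 10⁻ᴺ ≤ 3.423e-04, so N ≥ 3.47.
At 3 places the error can reach 55.5 m, but 4 places keeps it to 5.55 m.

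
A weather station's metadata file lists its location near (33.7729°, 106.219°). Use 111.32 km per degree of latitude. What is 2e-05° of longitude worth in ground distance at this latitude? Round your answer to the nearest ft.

2e-05° of longitude at 33.7729° is 2e-05 × 111320 × cos 33.7729° ≈ 2e-05 × 92534.5 = 1.85069 m.
Converting: 1.85069 m × 3.2808 ft/m ≈ 6.0718 ft.

6 ft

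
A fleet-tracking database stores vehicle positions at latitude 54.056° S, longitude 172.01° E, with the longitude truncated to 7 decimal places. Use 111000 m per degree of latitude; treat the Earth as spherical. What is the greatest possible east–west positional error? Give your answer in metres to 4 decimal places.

0.0065 metres

Truncating at 7 decimal places can drop up to a full unit in the last place, so the longitude may be off by as much as 1e-07°.
Parallels shrink by cos φ, so at 54.056° a degree of longitude is 111000 × 0.5870 ≈ 65156.4 m.
Maximum E–W displacement: 1e-07 × 65156.4 = 0.00651564 m.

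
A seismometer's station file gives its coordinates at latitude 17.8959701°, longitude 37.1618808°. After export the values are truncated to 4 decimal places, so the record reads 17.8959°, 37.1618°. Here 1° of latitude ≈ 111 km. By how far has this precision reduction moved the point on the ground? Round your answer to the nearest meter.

The latitude changed by +0.0000701° and the longitude by +0.0000808°.
North–south shift: 0.0000701 × 111000 = 7.7811 m.
E–W at 17.8959°: 0.0000808° × 111000 × cos 17.8959° = 0.0000808 × 111000 × 0.9516 ≈ 8.53486 m.
Hypotenuse of the two orthogonal shifts: √(7.7811² + 8.53486²) = 11.5494 m.

12 meters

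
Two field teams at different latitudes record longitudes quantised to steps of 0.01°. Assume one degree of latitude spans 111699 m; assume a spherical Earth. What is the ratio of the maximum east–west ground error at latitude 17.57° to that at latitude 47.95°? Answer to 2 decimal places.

With a 0.01° grid the true value lies within half a step, ±0.01°/2 = ±0.005°, of the stored one.
At 17.57°: 0.005° × 111699 × cos 17.57° = 0.005 × 111699 × 0.9533 ≈ 532.44 m.
At 47.95°: 0.005° × 111699 × cos 47.95° = 0.005 × 111699 × 0.6698 ≈ 374.07 m.
The ratio reduces to cos 17.57° / cos 47.95° = 0.9533/0.6698 ≈ 1.4234.

1.42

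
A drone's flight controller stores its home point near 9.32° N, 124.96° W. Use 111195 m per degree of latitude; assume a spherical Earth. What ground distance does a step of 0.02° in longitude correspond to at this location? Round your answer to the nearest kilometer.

0.02° of longitude at 9.32° is 0.02 × 111195 × cos 9.32° ≈ 0.02 × 109727 = 2194.54 m.
That is 2194.54 m = 2.1945 km.

2 kilometers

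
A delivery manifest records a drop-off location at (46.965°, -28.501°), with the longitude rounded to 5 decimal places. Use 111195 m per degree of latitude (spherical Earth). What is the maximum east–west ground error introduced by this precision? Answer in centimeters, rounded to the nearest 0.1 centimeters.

37.9 centimeters

Rounding to 5 decimal places leaves the longitude within ±5e-06° of the true value.
One degree of longitude at 46.965° is 111195 × cos 46.965° ≈ 111195 × 0.6824 = 75884.5 m.
So at most 5e-06° × 75884.5 ≈ 0.379422 m east–west.
That is 0.379422 m = 37.942 cm.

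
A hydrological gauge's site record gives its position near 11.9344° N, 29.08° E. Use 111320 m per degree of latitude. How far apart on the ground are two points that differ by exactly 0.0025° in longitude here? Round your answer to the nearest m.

At 11.9344° a degree of longitude is 111320 × cos 11.9344° ≈ 108914 m, so 0.0025° corresponds to 272.285 m.

272 m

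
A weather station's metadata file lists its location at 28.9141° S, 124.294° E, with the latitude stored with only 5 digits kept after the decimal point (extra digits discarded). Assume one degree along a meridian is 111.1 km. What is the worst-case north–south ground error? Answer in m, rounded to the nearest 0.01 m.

1.11 m

Truncating at 5 decimal places can drop up to a full unit in the last place, so the latitude may be off by as much as 1e-05°.
So the N–S error is at most 1e-05 × 111100 = 1.111 m.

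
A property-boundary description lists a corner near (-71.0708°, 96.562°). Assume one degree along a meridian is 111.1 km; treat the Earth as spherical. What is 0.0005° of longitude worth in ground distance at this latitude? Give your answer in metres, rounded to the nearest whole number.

18 metres

0.0005° of longitude at 71.0708° is 0.0005 × 111100 × cos 71.0708° ≈ 0.0005 × 36040.8 = 18.0204 m.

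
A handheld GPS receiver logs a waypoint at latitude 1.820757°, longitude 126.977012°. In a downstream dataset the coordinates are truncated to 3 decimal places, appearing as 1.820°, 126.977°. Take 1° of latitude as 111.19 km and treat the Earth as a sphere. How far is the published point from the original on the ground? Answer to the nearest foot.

276 feet

Δlat = 1.820757 − 1.820 = +0.000757°; Δlon = 126.977012 − 126.977 = +0.000012°.
N–S: 0.000757° × 111190 m/° = 84.1708 m.
East–west at this latitude: 0.000012° × 111190 × cos 1.82° ≈ 0.000012 × 111134 = 1.33361 m.
Hypotenuse of the two orthogonal shifts: √(84.1708² + 1.33361²) = 84.1814 m.
Converting: 84.1814 m × 3.2808 ft/m ≈ 276.19 ft.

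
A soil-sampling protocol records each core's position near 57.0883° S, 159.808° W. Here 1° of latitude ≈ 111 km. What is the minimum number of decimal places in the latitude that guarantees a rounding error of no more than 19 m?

4

One degree of latitude covers 111000 m.
With N decimal places the half-ulp bound is 0.5·10⁻ᴺ°, or 0.5·10⁻ᴺ × 111000 m on the ground.
Setting 55500 × 10⁻ᴺ ≤ 19 gives 10ᴺ ≥ 2921, i.e. N ≥ 3.47.
So 4 decimal places suffice (5.55 m); 3 would allow up to 55.5 m.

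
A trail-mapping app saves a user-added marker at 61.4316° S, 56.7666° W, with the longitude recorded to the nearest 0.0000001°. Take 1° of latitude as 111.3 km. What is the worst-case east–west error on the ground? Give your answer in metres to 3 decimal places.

Rounding to 7 decimal places leaves the longitude within ±5e-08° of the true value.
One degree of longitude at 61.4316° is 111300 × cos 61.4316° ≈ 111300 × 0.4782 = 53224.5 m.
So at most 5e-08° × 53224.5 ≈ 0.00266123 m east–west.

0.003 metres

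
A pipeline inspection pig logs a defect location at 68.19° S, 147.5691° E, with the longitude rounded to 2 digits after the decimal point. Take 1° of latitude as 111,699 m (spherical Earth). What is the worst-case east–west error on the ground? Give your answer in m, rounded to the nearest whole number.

Rounding to 2 decimal places leaves the longitude within ±0.005° of the true value.
At latitude 68.19° a degree of longitude spans 111699 m × cos 68.19° = 111699 × 0.3715 ≈ 41499.5 m.
East–west error: 0.005° × 41499.5 m/° ≈ 207.498 m.

207 m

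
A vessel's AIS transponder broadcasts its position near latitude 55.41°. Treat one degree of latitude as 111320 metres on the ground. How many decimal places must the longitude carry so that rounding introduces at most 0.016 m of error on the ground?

At 55.41° one degree of longitude covers 111320 × cos 55.41° ≈ 111320 × 0.5677 ≈ 63196.4 m.
With N decimal places the half-ulp bound is 0.5·10⁻ᴺ°, or 0.5·10⁻ᴺ × 63196.4 m on the ground.
Need 0.5 × 63196.4 × 10⁻ᴺ ≤ 0.016 → 10⁻ᴺ ≤ 5.064e-07, so N ≥ 6.30.
At 6 places the error can reach 0.0316 m, but 7 places keeps it to 0.00316 m.

7 decimal places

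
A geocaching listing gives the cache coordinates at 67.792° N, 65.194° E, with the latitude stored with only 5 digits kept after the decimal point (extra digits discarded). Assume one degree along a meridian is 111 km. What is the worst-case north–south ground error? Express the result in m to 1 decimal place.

Truncating at 5 decimal places can drop up to a full unit in the last place, so the latitude may be off by as much as 1e-05°.
Along the meridian that is 1e-05° × 111000 m/° = 1.11 m.

1.1 m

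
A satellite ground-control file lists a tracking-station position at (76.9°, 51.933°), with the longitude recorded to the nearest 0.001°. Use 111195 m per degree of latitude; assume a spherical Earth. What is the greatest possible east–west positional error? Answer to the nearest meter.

13 meters

Rounding to 3 decimal places leaves the longitude within ±0.0005° of the true value.
One degree of longitude at 76.9° is 111195 × cos 76.9° ≈ 111195 × 0.2267 = 25202.5 m.
Maximum E–W displacement: 0.0005 × 25202.5 = 12.6012 m.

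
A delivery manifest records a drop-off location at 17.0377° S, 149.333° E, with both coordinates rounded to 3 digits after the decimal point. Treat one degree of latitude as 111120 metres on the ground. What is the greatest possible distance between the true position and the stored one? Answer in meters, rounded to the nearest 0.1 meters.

76.9 meters

Rounding to 3 decimal places leaves each coordinate within ±0.0005° of the true value.
N–S: 0.0005° × 111120 m/° = 55.56 m.
Longitude error → 0.0005 × 111120 × cos 17.0377° = 0.0005 × 111120 × 0.9561 ≈ 53.1216 m.
Worst case both components are at the extreme and orthogonal: √(55.56² + 53.1216²) ≈ 76.8688 m.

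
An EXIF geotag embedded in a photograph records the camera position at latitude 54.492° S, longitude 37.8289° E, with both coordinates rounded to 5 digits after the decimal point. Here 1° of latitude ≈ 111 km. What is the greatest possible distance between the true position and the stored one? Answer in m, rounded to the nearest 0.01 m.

0.64 m

Rounding to 5 decimal places leaves each coordinate within ±5e-06° of the true value.
North–south component: 5e-06° × 111000 = 0.555 m.
E–W at 54.492°: 5e-06° × 111000 × cos 54.492° = 5e-06 × 111000 × 0.5808 ≈ 0.322353 m.
The two errors are perpendicular, so the maximum displacement is √(0.555² + 0.322353²) ≈ 0.641823 m.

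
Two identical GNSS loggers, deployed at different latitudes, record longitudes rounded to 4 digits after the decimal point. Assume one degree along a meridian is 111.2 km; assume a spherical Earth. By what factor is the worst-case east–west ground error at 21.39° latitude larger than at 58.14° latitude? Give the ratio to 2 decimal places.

1.76

Rounding to 4 decimal places leaves the longitude within ±5e-05° of the true value.
Error at 21.39° = 5e-05° × 111200 × cos 21.39° ≈ 5.56 × 0.9311 = 5.177 m.
At 58.14°: 5e-05° × 111200 × cos 58.14° = 5e-05 × 111200 × 0.5278 ≈ 2.9348 m.
Ratio: 5.177 / 2.9348 = cos 21.39° / cos 58.14° ≈ 1.7640.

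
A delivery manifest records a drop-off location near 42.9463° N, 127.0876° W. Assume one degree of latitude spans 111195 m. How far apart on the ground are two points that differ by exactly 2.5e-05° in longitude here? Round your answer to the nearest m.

2 m

One degree of longitude here spans 111195 × cos 42.9463° = 111195 × 0.7320 ≈ 81393.9 m; 2.5e-05° of that is 2.03485 m.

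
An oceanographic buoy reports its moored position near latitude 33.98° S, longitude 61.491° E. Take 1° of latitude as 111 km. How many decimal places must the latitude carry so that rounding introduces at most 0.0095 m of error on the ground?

7 decimal places

One degree of latitude covers 111000 m.
Rounding to N decimal places gives at most 0.5 × 10⁻ᴺ degrees of error, i.e. 0.5 × 10⁻ᴺ × 111000 m.
Need 0.5 × 111000 × 10⁻ᴺ ≤ 0.0095 → 10⁻ᴺ ≤ 1.712e-07, so N ≥ 6.77.
N = 6 would give 0.0555 m (too coarse); N = 7 gives 0.00555 m ≤ 0.0095 m.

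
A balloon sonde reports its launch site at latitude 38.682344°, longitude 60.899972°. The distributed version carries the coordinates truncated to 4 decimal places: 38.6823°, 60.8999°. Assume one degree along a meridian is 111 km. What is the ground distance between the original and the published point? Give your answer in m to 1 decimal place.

7.9 m

Δlat = 38.682344 − 38.6823 = +0.000044°; Δlon = 60.899972 − 60.8999 = +0.000072°.
N–S: 0.000044° × 111000 m/° = 4.884 m.
E–W at 38.6823°: 0.000072° × 111000 × cos 38.6823° = 0.000072 × 111000 × 0.7806 ≈ 6.23874 m.
Combined displacement = (4.884² + 6.23874²)^½ ≈ 7.92309 m.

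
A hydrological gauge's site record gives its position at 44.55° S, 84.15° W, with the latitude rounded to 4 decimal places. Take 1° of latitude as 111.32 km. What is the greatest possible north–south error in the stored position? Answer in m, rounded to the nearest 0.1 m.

5.6 m

Rounding to 4 decimal places leaves the latitude within ±5e-05° of the true value.
North–south distance: 5e-05° × 111320 m/° = 5.566 m.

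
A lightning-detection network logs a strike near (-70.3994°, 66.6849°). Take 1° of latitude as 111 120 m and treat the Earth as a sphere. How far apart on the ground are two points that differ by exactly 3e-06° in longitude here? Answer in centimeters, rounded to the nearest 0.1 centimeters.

One degree of longitude here spans 111120 × cos 70.3994° = 111120 × 0.3355 ≈ 37276.5 m; 3e-06° of that is 0.111829 m.
That is 0.111829 m = 11.183 cm.

11.2 centimeters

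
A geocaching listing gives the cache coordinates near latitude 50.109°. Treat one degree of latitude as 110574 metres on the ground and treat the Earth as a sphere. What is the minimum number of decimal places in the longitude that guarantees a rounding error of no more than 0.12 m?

6

At 50.109° one degree of longitude covers 110574 × cos 50.109° ≈ 110574 × 0.6413 ≈ 70914.3 m.
N decimal places → at most half a unit in the last place, 0.5 × 10⁻ᴺ° = 70914.3/2 × 10⁻ᴺ m.
Need 0.5 × 70914.3 × 10⁻ᴺ ≤ 0.12 → 10⁻ᴺ ≤ 3.384e-06, so N ≥ 5.47.
At 5 places the error can reach 0.355 m, but 6 places keeps it to 0.0355 m.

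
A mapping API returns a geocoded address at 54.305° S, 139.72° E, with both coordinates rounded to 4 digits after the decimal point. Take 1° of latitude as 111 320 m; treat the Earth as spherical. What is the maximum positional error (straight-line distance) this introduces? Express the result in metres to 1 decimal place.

Rounding to 4 decimal places leaves each coordinate within ±5e-05° of the true value.
North–south component: 5e-05° × 111320 = 5.566 m.
East–west component at 54.305°: 5e-05° × 111320 × cos 54.305° ≈ 5e-05 × 64951.9 ≈ 3.2476 m.
The two errors are perpendicular, so the maximum displacement is √(5.566² + 3.2476²) ≈ 6.44416 m.

6.4 metres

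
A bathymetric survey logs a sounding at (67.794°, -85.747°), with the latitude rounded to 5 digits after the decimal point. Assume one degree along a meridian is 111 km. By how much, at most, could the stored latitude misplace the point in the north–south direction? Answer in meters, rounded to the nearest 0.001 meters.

Rounding to 5 decimal places leaves the latitude within ±5e-06° of the true value.
Along the meridian that is 5e-06° × 111000 m/° = 0.555 m.

0.555 meters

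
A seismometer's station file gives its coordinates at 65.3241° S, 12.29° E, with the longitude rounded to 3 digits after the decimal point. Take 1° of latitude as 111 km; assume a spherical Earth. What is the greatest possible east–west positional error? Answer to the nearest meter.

23 meters

Rounding to 3 decimal places leaves the longitude within ±0.0005° of the true value.
Parallels shrink by cos φ, so at 65.3241° a degree of longitude is 111000 × 0.4175 ≈ 46340.8 m.
So at most 0.0005° × 46340.8 ≈ 23.1704 m east–west.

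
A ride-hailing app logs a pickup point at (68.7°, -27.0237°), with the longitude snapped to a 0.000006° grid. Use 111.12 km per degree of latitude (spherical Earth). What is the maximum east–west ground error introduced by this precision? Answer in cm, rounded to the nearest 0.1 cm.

12.1 cm

With a 0.000006° grid the true value lies within half a step, ±0.000006°/2 = ±3e-06°, of the stored one.
At latitude 68.7° a degree of longitude spans 111120 m × cos 68.7° = 111120 × 0.3633 ≈ 40364.5 m.
East–west error: 3e-06° × 40364.5 m/° ≈ 0.121093 m.
That is 0.121093 m = 12.109 cm.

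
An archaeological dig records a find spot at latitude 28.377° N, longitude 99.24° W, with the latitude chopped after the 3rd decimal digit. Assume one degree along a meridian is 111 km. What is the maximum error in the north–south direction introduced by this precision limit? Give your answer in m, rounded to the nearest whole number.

111 m

Truncating at 3 decimal places can drop up to a full unit in the last place, so the latitude may be off by as much as 0.001°.
So the N–S error is at most 0.001 × 111000 = 111 m.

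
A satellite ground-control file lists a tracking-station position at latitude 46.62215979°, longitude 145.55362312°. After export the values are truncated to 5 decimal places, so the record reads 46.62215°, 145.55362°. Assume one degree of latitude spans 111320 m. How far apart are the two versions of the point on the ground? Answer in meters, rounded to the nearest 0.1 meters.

1.1 meters

The latitude changed by +0.00000979° and the longitude by +0.00000312°.
North–south shift: 0.00000979 × 111320 = 1.08982 m.
East–west at this latitude: 0.00000312° × 111320 × cos 46.6221° ≈ 0.00000312 × 76455.3 = 0.238541 m.
Distance: √(1.08982² + 0.238541²) ≈ 1.11562 m.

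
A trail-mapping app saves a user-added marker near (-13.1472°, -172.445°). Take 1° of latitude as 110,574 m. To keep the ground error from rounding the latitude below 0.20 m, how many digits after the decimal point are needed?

One degree of latitude covers 110574 m.
Rounding to N decimal places gives at most 0.5 × 10⁻ᴺ degrees of error, i.e. 0.5 × 10⁻ᴺ × 110574 m.
Setting 55287 × 10⁻ᴺ ≤ 0.20 gives 10ᴺ ≥ 2.764e+05, i.e. N ≥ 5.44.
So 6 decimal places suffice (0.0553 m); 5 would allow up to 0.553 m.

6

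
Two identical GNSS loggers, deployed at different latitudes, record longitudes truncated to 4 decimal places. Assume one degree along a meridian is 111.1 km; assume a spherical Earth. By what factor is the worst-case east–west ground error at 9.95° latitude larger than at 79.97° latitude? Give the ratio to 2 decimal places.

5.66

Truncating at 4 decimal places can drop up to a full unit in the last place, so the longitude may be off by as much as 0.0001°.
At 9.95°: 0.0001° × 111100 × cos 9.95° = 0.0001 × 111100 × 0.9850 ≈ 10.943 m.
Error at 79.97° = 0.0001° × 111100 × cos 79.97° ≈ 11.11 × 0.1742 = 1.935 m.
The ratio reduces to cos 9.95° / cos 79.97° = 0.9850/0.1742 ≈ 5.6554.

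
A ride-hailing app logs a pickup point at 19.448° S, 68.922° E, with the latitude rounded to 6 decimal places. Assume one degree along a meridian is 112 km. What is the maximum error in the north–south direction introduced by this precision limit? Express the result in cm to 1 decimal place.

Rounding to 6 decimal places leaves the latitude within ±5e-07° of the true value.
North–south distance: 5e-07° × 112000 m/° = 0.056 m.
That is 0.056 m = 5.6 cm.

5.6 cm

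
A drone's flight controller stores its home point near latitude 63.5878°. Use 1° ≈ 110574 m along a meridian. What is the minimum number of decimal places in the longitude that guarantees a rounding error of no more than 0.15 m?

6 decimal places

At 63.5878° one degree of longitude covers 110574 × cos 63.5878° ≈ 110574 × 0.4448 ≈ 49186.2 m.
Rounding to N decimal places gives at most 0.5 × 10⁻ᴺ degrees of error, i.e. 0.5 × 10⁻ᴺ × 49186.2 m.
Setting 24593.1 × 10⁻ᴺ ≤ 0.15 gives 10ᴺ ≥ 1.64e+05, i.e. N ≥ 5.21.
N = 5 would give 0.246 m (too coarse); N = 6 gives 0.0246 m ≤ 0.15 m.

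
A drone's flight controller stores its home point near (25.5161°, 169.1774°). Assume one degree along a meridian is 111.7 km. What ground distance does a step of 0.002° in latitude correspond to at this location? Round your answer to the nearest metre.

223 metres

0.002° × 111700 m/° = 223.4 m.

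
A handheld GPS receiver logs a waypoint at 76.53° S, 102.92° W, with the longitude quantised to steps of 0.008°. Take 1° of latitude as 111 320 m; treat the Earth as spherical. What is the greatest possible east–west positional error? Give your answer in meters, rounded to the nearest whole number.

With a 0.008° grid the true value lies within half a step, ±0.008°/2 = ±0.004°, of the stored one.
At latitude 76.53° a degree of longitude spans 111320 m × cos 76.53° = 111320 × 0.2329 ≈ 25930.5 m.
East–west error: 0.004° × 25930.5 m/° ≈ 103.722 m.

104 meters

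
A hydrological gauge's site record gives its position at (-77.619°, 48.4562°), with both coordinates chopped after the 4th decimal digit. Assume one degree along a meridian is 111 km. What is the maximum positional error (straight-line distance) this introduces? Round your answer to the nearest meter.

11 meters

Truncating at 4 decimal places can drop up to a full unit in the last place, so each coordinate may be off by as much as 0.0001°.
Latitude error → 0.0001 × 111000 = 11.1 m along the meridian.
East–west component at 77.619°: 0.0001° × 111000 × cos 77.619° ≈ 0.0001 × 23799.7 ≈ 2.37997 m.
Combining orthogonally: (11.1² + 2.37997²)^½ ≈ 11.3523 m.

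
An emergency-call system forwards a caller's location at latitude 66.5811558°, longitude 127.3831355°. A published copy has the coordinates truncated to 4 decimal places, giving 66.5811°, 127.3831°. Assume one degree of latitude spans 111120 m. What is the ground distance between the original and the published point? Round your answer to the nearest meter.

6 meters

The latitude changed by +0.0000558° and the longitude by +0.0000355°.
N–S: 0.0000558° × 111120 m/° = 6.2005 m.
East–west at this latitude: 0.0000355° × 111120 × cos 66.5811° ≈ 0.0000355 × 44164.7 = 1.56785 m.
Distance: √(6.2005² + 1.56785²) ≈ 6.39565 m.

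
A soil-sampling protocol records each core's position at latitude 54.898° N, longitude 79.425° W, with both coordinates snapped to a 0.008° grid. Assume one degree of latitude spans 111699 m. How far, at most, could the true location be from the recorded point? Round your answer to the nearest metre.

515 metres

With a 0.008° grid the true value lies within half a step, ±0.008°/2 = ±0.004°, of the stored one.
N–S: 0.004° × 111699 m/° = 446.796 m.
E–W at 54.898°: 0.004° × 111699 × cos 54.898° = 0.004 × 111699 × 0.5750 ≈ 256.923 m.
The two errors are perpendicular, so the maximum displacement is √(446.796² + 256.923²) ≈ 515.399 m.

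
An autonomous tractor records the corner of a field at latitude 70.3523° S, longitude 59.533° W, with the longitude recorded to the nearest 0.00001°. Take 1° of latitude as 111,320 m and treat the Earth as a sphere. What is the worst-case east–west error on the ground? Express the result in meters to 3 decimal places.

0.187 meters

Rounding to 5 decimal places leaves the longitude within ±5e-06° of the true value.
At latitude 70.3523° a degree of longitude spans 111320 m × cos 70.3523° = 111320 × 0.3362 ≈ 37429.8 m.
Maximum E–W displacement: 5e-06 × 37429.8 = 0.187149 m.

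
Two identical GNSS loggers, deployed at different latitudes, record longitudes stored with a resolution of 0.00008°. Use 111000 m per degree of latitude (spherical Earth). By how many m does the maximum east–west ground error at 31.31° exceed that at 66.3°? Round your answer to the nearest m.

2 m

With a 0.00008° grid the true value lies within half a step, ±0.00008°/2 = ±4e-05°, of the stored one.
At 31.31°: 4e-05° × 111000 × cos 31.31° = 4e-05 × 111000 × 0.8544 ≈ 3.7934 m.
At 66.3°: 4e-05° × 111000 × cos 66.3° = 4e-05 × 111000 × 0.4019 ≈ 1.7846 m.
So the lower-latitude error exceeds the higher by 3.7934 − 1.7846 = 2.0087 m.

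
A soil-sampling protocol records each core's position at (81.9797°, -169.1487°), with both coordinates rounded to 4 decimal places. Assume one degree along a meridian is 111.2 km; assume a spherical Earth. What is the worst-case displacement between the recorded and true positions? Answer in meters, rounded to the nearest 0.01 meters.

5.61 meters

Rounding to 4 decimal places leaves each coordinate within ±5e-05° of the true value.
N–S: 5e-05° × 111200 m/° = 5.56 m.
E–W at 81.9797°: 5e-05° × 111200 × cos 81.9797° = 5e-05 × 111200 × 0.1395 ≈ 0.775753 m.
The two errors are perpendicular, so the maximum displacement is √(5.56² + 0.775753²) ≈ 5.61386 m.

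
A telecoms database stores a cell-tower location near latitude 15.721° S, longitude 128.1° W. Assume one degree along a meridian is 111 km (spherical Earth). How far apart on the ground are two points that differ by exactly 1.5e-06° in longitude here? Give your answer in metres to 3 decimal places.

0.160 metres

1.5e-06° of longitude at 15.721° is 1.5e-06 × 111000 × cos 15.721° ≈ 1.5e-06 × 106848 = 0.160272 m.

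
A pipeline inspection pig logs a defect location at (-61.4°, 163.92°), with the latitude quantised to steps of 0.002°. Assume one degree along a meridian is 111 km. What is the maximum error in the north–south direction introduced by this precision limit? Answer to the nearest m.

111 m

With a 0.002° grid the true value lies within half a step, ±0.002°/2 = ±0.001°, of the stored one.
So the N–S error is at most 0.001 × 111000 = 111 m.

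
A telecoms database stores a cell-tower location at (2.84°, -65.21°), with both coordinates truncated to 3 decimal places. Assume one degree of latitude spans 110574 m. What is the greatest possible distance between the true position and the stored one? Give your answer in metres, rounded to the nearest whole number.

156 metres

Truncating at 3 decimal places can drop up to a full unit in the last place, so each coordinate may be off by as much as 0.001°.
North–south component: 0.001° × 110574 = 110.574 m.
E–W at 2.84°: 0.001° × 110574 × cos 2.84° = 0.001 × 110574 × 0.9988 ≈ 110.438 m.
The two errors are perpendicular, so the maximum displacement is √(110.574² + 110.438²) ≈ 156.279 m.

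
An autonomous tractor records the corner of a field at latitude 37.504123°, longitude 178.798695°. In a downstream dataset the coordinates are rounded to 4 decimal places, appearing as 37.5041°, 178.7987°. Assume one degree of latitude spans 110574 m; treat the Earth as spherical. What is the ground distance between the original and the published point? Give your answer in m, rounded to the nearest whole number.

3 m

The latitude changed by +0.000023° and the longitude by -0.000005°.
N–S: 0.000023° × 110574 m/° = 2.5432 m.
East–west at this latitude: -0.000005° × 110574 × cos 37.5041° ≈ -0.000005 × 87719.4 = -0.438597 m.
Hypotenuse of the two orthogonal shifts: √(2.5432² + 0.438597²) = 2.58074 m.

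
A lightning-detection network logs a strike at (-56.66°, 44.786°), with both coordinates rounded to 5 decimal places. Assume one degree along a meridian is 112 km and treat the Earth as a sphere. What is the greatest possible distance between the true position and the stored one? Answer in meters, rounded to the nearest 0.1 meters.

Rounding to 5 decimal places leaves each coordinate within ±5e-06° of the true value.
Latitude error → 5e-06 × 112000 = 0.56 m along the meridian.
E–W at 56.66°: 5e-06° × 112000 × cos 56.66° = 5e-06 × 112000 × 0.5496 ≈ 0.307779 m.
Combining orthogonally: (0.56² + 0.307779²)^½ ≈ 0.639006 m.

0.6 meters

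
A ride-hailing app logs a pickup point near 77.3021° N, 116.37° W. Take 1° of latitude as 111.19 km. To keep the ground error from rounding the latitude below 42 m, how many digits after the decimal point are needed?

4 decimal places

One degree of latitude covers 111190 m.
Rounding to N decimal places gives at most 0.5 × 10⁻ᴺ degrees of error, i.e. 0.5 × 10⁻ᴺ × 111190 m.
Setting 55595 × 10⁻ᴺ ≤ 42 gives 10ᴺ ≥ 1324, i.e. N ≥ 3.12.
At 3 places the error can reach 55.6 m, but 4 places keeps it to 5.56 m.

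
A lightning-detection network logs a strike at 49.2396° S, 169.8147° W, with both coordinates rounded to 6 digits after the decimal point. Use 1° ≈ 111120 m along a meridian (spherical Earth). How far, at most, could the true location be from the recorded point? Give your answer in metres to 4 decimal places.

0.0664 metres

Rounding to 6 decimal places leaves each coordinate within ±5e-07° of the true value.
N–S: 5e-07° × 111120 m/° = 0.05556 m.
East–west component at 49.2396°: 5e-07° × 111120 × cos 49.2396° ≈ 5e-07 × 72549.9 ≈ 0.036275 m.
The two errors are perpendicular, so the maximum displacement is √(0.05556² + 0.036275²) ≈ 0.0663535 m.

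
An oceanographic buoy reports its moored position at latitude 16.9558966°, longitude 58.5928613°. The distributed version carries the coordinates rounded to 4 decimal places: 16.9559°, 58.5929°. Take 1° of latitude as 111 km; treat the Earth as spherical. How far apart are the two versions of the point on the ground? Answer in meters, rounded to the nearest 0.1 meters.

The latitude changed by -0.0000034° and the longitude by -0.0000387°.
North–south shift: -0.0000034 × 111000 = -0.3774 m.
East–west at this latitude: -0.0000387° × 111000 × cos 16.9559° ≈ -0.0000387 × 106175 = -4.10896 m.
Combined displacement = (0.3774² + 4.10896²)^½ ≈ 4.12626 m.

4.1 meters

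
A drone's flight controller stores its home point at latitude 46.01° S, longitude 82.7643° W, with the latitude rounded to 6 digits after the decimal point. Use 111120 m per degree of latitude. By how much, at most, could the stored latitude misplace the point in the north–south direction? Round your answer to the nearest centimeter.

6 centimeters

Rounding to 6 decimal places leaves the latitude within ±5e-07° of the true value.
So the N–S error is at most 5e-07 × 111120 = 0.05556 m.
That is 0.05556 m = 5.556 cm.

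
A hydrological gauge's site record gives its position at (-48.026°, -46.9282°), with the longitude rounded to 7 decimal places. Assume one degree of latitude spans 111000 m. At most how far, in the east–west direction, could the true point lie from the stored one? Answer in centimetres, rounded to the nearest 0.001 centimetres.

Rounding to 7 decimal places leaves the longitude within ±5e-08° of the true value.
At latitude 48.026° a degree of longitude spans 111000 m × cos 48.026° = 111000 × 0.6688 ≈ 74236.1 m.
So at most 5e-08° × 74236.1 ≈ 0.0037118 m east–west.
That is 0.0037118 m = 0.37118 cm.

0.371 centimetres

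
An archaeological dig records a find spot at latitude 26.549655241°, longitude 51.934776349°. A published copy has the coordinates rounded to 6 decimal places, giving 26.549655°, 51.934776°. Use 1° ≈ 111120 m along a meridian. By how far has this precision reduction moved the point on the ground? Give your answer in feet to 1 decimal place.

The latitude changed by +0.000000241° and the longitude by +0.000000349°.
N–S: 0.000000241° × 111120 m/° = 0.0267799 m.
E–W at 26.5497°: 0.000000349° × 111120 × cos 26.5497° = 0.000000349 × 111120 × 0.8945 ≈ 0.0346913 m.
Combined displacement = (0.0267799² + 0.0346913²)^½ ≈ 0.0438253 m.
Converting: 0.0438253 m × 3.2808 ft/m ≈ 0.14378 ft.

0.1 feet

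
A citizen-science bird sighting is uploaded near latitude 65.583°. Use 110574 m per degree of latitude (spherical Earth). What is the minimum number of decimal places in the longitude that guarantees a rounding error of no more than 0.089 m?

6 decimal places

At 65.583° one degree of longitude covers 110574 × cos 65.583° ≈ 110574 × 0.4134 ≈ 45708.5 m.
N decimal places → at most half a unit in the last place, 0.5 × 10⁻ᴺ° = 45708.5/2 × 10⁻ᴺ m.
Setting 22854.2 × 10⁻ᴺ ≤ 0.089 gives 10ᴺ ≥ 2.568e+05, i.e. N ≥ 5.41.
So 6 decimal places suffice (0.0229 m); 5 would allow up to 0.229 m.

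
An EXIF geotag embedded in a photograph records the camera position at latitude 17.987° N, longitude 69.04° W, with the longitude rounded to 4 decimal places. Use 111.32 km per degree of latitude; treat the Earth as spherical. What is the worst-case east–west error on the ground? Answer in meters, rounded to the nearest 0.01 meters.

Rounding to 4 decimal places leaves the longitude within ±5e-05° of the true value.
Parallels shrink by cos φ, so at 17.987° a degree of longitude is 111320 × 0.9511 ≈ 105879 m.
Maximum E–W displacement: 5e-05 × 105879 = 5.29397 m.

5.29 meters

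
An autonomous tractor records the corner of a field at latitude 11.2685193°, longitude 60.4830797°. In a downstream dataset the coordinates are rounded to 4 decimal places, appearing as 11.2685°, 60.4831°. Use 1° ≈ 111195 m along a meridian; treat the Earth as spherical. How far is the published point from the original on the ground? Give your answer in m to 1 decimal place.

3.1 m

Δlat = 11.2685193 − 11.2685 = +0.0000193°; Δlon = 60.4830797 − 60.4831 = -0.0000203°.
N–S: 0.0000193° × 111195 m/° = 2.14606 m.
East–west at this latitude: -0.0000203° × 111195 × cos 11.2685° ≈ -0.0000203 × 109051 = -2.21374 m.
Combined displacement = (2.14606² + 2.21374²)^½ ≈ 3.08322 m.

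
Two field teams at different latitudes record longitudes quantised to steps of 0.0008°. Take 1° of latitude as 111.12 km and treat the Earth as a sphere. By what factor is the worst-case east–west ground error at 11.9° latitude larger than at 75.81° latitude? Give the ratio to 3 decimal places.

With a 0.0008° grid the true value lies within half a step, ±0.0008°/2 = ±0.0004°, of the stored one.
At 11.9°: 0.0004° × 111120 × cos 11.9° = 0.0004 × 111120 × 0.9785 ≈ 43.493 m.
At 75.81°: 0.0004° × 111120 × cos 75.81° = 0.0004 × 111120 × 0.2451 ≈ 10.896 m.
Ratio: 43.493 / 10.896 = cos 11.9° / cos 75.81° ≈ 3.9917.

3.992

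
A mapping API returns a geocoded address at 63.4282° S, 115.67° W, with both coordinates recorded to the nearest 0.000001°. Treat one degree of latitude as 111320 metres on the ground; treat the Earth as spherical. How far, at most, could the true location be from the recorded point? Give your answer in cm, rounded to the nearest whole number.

6 cm

Rounding to 6 decimal places leaves each coordinate within ±5e-07° of the true value.
N–S: 5e-07° × 111320 m/° = 0.05566 m.
Longitude error → 5e-07 × 111320 × cos 63.4282° = 5e-07 × 111320 × 0.4473 ≈ 0.0248978 m.
Combining orthogonally: (0.05566² + 0.0248978²)^½ ≈ 0.0609749 m.
That is 0.0609749 m = 6.0975 cm.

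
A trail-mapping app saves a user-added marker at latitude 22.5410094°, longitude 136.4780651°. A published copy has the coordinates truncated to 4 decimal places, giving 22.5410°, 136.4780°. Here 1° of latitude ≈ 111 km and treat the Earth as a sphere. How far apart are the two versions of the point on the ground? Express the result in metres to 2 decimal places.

6.76 metres

The latitude changed by +0.0000094° and the longitude by +0.0000651°.
North–south shift: 0.0000094 × 111000 = 1.0434 m.
E–W at 22.541°: 0.0000651° × 111000 × cos 22.541° = 0.0000651 × 111000 × 0.9236 ≈ 6.67407 m.
Combined displacement = (1.0434² + 6.67407²)^½ ≈ 6.75513 m.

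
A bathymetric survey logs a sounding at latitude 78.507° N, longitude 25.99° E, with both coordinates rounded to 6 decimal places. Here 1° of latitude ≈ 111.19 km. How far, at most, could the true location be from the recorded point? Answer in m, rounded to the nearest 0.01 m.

0.06 m

Rounding to 6 decimal places leaves each coordinate within ±5e-07° of the true value.
N–S: 5e-07° × 111190 m/° = 0.055595 m.
Longitude error → 5e-07 × 111190 × cos 78.507° = 5e-07 × 111190 × 0.1992 ≈ 0.0110772 m.
Combining orthogonally: (0.055595² + 0.0110772²)^½ ≈ 0.0566878 m.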